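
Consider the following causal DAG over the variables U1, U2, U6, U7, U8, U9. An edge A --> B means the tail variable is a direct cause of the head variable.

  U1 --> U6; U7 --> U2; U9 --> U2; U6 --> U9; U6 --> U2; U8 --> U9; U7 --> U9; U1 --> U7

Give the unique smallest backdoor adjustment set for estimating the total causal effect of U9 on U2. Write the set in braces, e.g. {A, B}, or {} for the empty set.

Variables eligible for adjustment (non-descendants of U9, excluding U9 and U2): {U1, U6, U7, U8}.
Backdoor paths from U9 to U2:
  P1: U9 <- U6 <- U1 -> U7 -> U2
  P2: U9 <- U6 -> U2
  P3: U9 <- U7 <- U1 -> U6 -> U2
  P4: U9 <- U7 -> U2
The empty set is not sufficient: P1 (U9 <- U6 <- U1 -> U7 -> U2) has no collider blocking it and no conditioned non-collider, so it is open.
Try {U6, U7}:
  P1: blocked at chain node U6 ∈ conditioning set.
  P2: blocked at fork node U6 ∈ conditioning set.
  P3: blocked at chain node U7 ∈ conditioning set.
  P4: blocked at fork node U7 ∈ conditioning set.
{U6, U7} contains no descendant of U9 and blocks every backdoor path.
Every element of {U6, U7} is needed (dropping U6 leaves P2 open; dropping U7 leaves P4 open), so no proper subset is valid.
Among all size-2 subsets of the eligible variables, only {U6, U7} blocks every backdoor path, so it is the unique smallest valid adjustment set.

{U6, U7}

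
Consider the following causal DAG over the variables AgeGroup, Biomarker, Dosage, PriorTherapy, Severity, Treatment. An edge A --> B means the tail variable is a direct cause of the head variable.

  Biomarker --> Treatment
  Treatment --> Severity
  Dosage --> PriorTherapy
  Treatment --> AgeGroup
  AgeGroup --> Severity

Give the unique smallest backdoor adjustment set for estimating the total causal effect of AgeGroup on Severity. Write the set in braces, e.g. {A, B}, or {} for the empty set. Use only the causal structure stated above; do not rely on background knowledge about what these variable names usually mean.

Variables eligible for adjustment (non-descendants of AgeGroup, excluding AgeGroup and Severity): {Biomarker, Dosage, PriorTherapy, Treatment}.
Backdoor paths from AgeGroup to Severity:
  P1: AgeGroup <- Treatment -> Severity
The empty set is not sufficient: P1 (AgeGroup <- Treatment -> Severity) has no collider blocking it and no conditioned non-collider, so it is open.
Try {Treatment}:
  P1: blocked at fork node Treatment ∈ conditioning set.
{Treatment} contains no descendant of AgeGroup and blocks every backdoor path.
No other singleton works — e.g. {Dosage} leaves P1 open — so {Treatment} is the unique smallest valid adjustment set.

{Treatment}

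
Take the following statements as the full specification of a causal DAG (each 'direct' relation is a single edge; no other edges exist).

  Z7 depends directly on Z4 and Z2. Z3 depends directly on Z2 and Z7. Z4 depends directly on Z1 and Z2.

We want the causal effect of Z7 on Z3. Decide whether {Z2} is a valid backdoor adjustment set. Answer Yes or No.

Backdoor paths from Z7 to Z3 (paths whose first edge points into Z7):
  P1: Z7 <- Z2 -> Z3
  P2: Z7 <- Z4 <- Z2 -> Z3
Condition 1 (no descendant of Z7 in the set): holds — descendants of Z7 are {Z3}; none are in {Z2}.
Condition 2 (every backdoor path blocked by {Z2}):
  P1: blocked at fork node Z2 ∈ conditioning set.
  P2: blocked at fork node Z2 ∈ conditioning set.
{Z2} satisfies the backdoor criterion.

Yes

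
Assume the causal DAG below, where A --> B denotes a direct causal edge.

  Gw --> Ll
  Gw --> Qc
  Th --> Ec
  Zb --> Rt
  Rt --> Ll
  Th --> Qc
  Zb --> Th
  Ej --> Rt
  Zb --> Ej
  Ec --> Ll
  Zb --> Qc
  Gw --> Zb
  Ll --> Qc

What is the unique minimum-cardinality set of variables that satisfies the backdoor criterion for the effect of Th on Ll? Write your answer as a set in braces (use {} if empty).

Variables eligible for adjustment (non-descendants of Th, excluding Th and Ll): {Ej, Gw, Rt, Zb}.
Backdoor paths from Th to Ll:
  P1: Th <- Zb <- Gw -> Ll
  P2: Th <- Zb <- Gw -> Qc <- Ll
  P3: Th <- Zb -> Ej -> Rt -> Ll
  P4: Th <- Zb -> Rt -> Ll
  P5: Th <- Zb -> Qc <- Gw -> Ll
  P6: Th <- Zb -> Qc <- Ll
The empty set is not sufficient: P1 (Th <- Zb <- Gw -> Ll) has no collider blocking it and no conditioned non-collider, so it is open.
Try {Zb}:
  P1: blocked at chain node Zb ∈ conditioning set.
  P2: blocked at chain node Zb ∈ conditioning set.
  P3: blocked at fork node Zb ∈ conditioning set.
  P4: blocked at fork node Zb ∈ conditioning set.
  P5: blocked at fork node Zb ∈ conditioning set.
  P6: blocked at fork node Zb ∈ conditioning set.
{Zb} contains no descendant of Th and blocks every backdoor path.
No other singleton works — e.g. {Gw} leaves P3 open — so {Zb} is the unique smallest valid adjustment set.

{Zb}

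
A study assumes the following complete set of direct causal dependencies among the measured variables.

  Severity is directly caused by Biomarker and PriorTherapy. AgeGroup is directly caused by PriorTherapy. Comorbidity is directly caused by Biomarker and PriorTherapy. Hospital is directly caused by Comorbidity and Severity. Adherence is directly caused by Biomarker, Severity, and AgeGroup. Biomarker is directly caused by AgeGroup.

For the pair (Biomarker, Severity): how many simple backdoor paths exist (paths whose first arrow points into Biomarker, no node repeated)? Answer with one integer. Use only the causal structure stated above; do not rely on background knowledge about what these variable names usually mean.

3

A backdoor path from Biomarker to Severity is any simple undirected path whose first edge points into Biomarker (i.e. leaves Biomarker via a parent).
Parents of Biomarker: {AgeGroup}.
Enumerating:
  P1: Biomarker <- AgeGroup <- PriorTherapy -> Severity
  P2: Biomarker <- AgeGroup <- PriorTherapy -> Comorbidity -> Hospital <- Severity
  P3: Biomarker <- AgeGroup -> Adherence <- Severity
That exhausts the simple backdoor paths. Count: 3.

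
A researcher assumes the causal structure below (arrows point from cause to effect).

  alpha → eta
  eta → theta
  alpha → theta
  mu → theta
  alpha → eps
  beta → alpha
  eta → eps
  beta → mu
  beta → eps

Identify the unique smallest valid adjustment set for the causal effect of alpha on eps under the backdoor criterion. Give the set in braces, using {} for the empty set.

{beta}

Variables eligible for adjustment (non-descendants of alpha, excluding alpha and eps): {beta, mu}.
Backdoor paths from alpha to eps:
  P1: alpha <- beta -> mu -> theta <- eta -> eps
  P2: alpha <- beta -> eps
The empty set is not sufficient: P2 (alpha <- beta -> eps) has no collider blocking it and no conditioned non-collider, so it is open.
Try {beta}:
  P1: blocked at fork node beta ∈ conditioning set.
  P2: blocked at fork node beta ∈ conditioning set.
{beta} contains no descendant of alpha and blocks every backdoor path.
No other singleton works — e.g. {mu} leaves P2 open — so {beta} is the unique smallest valid adjustment set.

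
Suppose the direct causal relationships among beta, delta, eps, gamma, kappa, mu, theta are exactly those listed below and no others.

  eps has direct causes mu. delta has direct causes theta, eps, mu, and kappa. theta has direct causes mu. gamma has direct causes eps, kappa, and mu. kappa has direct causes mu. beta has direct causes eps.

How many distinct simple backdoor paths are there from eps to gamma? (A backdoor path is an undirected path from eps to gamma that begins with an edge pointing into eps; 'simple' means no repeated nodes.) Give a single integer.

A backdoor path from eps to gamma is any simple undirected path whose first edge points into eps (i.e. leaves eps via a parent).
Parents of eps: {mu}.
Enumerating:
  P1: eps <- mu -> theta -> delta <- kappa -> gamma
  P2: eps <- mu -> kappa -> gamma
  P3: eps <- mu -> gamma
  P4: eps <- mu -> delta <- kappa -> gamma
That exhausts the simple backdoor paths. Count: 4.

4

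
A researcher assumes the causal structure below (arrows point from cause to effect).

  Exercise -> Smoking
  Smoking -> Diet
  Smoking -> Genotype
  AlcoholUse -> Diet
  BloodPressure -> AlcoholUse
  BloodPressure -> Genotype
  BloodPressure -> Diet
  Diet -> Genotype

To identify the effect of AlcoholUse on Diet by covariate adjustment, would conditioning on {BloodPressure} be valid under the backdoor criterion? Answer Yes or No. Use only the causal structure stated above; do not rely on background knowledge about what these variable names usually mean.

Yes

Backdoor paths from AlcoholUse to Diet (paths whose first edge points into AlcoholUse):
  P1: AlcoholUse <- BloodPressure -> Diet
  P2: AlcoholUse <- BloodPressure -> Genotype <- Smoking -> Diet
  P3: AlcoholUse <- BloodPressure -> Genotype <- Diet
Condition 1 (no descendant of AlcoholUse in the set): holds — descendants of AlcoholUse are {Diet, Genotype}; none are in {BloodPressure}.
Condition 2 (every backdoor path blocked by {BloodPressure}):
  P1: blocked at fork node BloodPressure ∈ conditioning set.
  P2: blocked at fork node BloodPressure ∈ conditioning set.
  P3: blocked at fork node BloodPressure ∈ conditioning set.
{BloodPressure} satisfies the backdoor criterion.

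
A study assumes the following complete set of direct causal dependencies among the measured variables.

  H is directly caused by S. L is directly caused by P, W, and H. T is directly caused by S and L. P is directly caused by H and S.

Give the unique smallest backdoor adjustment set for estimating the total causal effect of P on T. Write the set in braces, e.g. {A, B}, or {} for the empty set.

Variables eligible for adjustment (non-descendants of P, excluding P and T): {H, S, W}.
Backdoor paths from P to T:
  P1: P <- S -> H -> L -> T
  P2: P <- S -> T
  P3: P <- H <- S -> T
  P4: P <- H -> L -> T
The empty set is not sufficient: P1 (P <- S -> H -> L -> T) has no collider blocking it and no conditioned non-collider, so it is open.
Try {H, S}:
  P1: blocked at fork node S ∈ conditioning set.
  P2: blocked at fork node S ∈ conditioning set.
  P3: blocked at chain node H ∈ conditioning set.
  P4: blocked at fork node H ∈ conditioning set.
{H, S} contains no descendant of P and blocks every backdoor path.
Every element of {H, S} is needed (dropping H leaves P4 open; dropping S leaves P2 open), so no proper subset is valid.
Among all size-2 subsets of the eligible variables, only {H, S} blocks every backdoor path, so it is the unique smallest valid adjustment set.

{H, S}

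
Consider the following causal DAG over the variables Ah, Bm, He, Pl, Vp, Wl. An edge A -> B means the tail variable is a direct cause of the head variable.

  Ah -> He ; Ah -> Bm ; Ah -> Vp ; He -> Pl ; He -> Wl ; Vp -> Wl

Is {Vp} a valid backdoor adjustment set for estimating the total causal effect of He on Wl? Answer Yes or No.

Backdoor paths from He to Wl (paths whose first edge points into He):
  P1: He <- Ah -> Vp -> Wl
Condition 1 (no descendant of He in the set): holds — descendants of He are {Pl, Wl}; none are in {Vp}.
Condition 2 (every backdoor path blocked by {Vp}):
  P1: blocked at chain node Vp ∈ conditioning set.
{Vp} satisfies the backdoor criterion.

Yes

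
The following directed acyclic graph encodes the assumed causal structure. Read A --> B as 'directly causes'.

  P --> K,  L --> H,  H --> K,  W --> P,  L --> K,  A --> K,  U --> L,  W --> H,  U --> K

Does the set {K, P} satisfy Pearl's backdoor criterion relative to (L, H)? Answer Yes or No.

Backdoor paths from L to H (paths whose first edge points into L):
  P1: L <- U -> K <- P <- W -> H
  P2: L <- U -> K <- H
Condition 1 (no descendant of L in the set): FAILS — K is a descendant of L.
Condition 2 (every backdoor path blocked by {K, P}):
  P1: blocked at chain node P ∈ conditioning set.
  P2: open — collider(s) K are conditioned on (or have a conditioned descendant) and no non-collider on the path is in the set.
{K, P} does not satisfy the backdoor criterion.

No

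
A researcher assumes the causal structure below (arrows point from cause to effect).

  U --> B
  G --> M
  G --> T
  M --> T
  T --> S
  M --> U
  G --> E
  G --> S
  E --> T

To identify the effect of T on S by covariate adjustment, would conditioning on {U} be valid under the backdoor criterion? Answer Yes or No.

Backdoor paths from T to S (paths whose first edge points into T):
  P1: T <- G -> S
  P2: T <- E <- G -> S
  P3: T <- M <- G -> S
Condition 1 (no descendant of T in the set): holds — descendants of T are {S}; none are in {U}.
Condition 2 (every backdoor path blocked by {U}):
  P1: open — no interior node is in the conditioning set.
  P2: open — no interior node is in the conditioning set.
  P3: open — no interior node is in the conditioning set.
{U} does not satisfy the backdoor criterion.

No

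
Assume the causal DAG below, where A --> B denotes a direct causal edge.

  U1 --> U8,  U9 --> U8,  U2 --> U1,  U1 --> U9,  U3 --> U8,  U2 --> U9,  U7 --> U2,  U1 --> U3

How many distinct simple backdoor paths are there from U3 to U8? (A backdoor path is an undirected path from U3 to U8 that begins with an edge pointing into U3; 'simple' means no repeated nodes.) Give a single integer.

A backdoor path from U3 to U8 is any simple undirected path whose first edge points into U3 (i.e. leaves U3 via a parent).
Parents of U3: {U1}.
Enumerating:
  P1: U3 <- U1 <- U2 -> U9 -> U8
  P2: U3 <- U1 -> U9 -> U8
  P3: U3 <- U1 -> U8
That exhausts the simple backdoor paths. Count: 3.

3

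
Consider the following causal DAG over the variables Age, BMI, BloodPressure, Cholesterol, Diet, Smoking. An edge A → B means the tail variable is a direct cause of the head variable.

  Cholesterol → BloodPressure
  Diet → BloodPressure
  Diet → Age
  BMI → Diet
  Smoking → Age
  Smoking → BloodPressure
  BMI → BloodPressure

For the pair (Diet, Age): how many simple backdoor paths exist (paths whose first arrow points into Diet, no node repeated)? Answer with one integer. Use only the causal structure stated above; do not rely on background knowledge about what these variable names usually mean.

1

A backdoor path from Diet to Age is any simple undirected path whose first edge points into Diet (i.e. leaves Diet via a parent).
Parents of Diet: {BMI}.
Enumerating:
  P1: Diet <- BMI -> BloodPressure <- Smoking -> Age
That exhausts the simple backdoor paths. Count: 1.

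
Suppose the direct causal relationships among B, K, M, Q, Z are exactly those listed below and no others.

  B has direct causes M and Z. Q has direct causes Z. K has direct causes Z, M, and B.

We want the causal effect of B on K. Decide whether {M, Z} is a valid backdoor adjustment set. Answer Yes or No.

Backdoor paths from B to K (paths whose first edge points into B):
  P1: B <- Z -> K
  P2: B <- M -> K
Condition 1 (no descendant of B in the set): holds — descendants of B are {K}; none are in {M, Z}.
Condition 2 (every backdoor path blocked by {M, Z}):
  P1: blocked at fork node Z ∈ conditioning set.
  P2: blocked at fork node M ∈ conditioning set.
{M, Z} satisfies the backdoor criterion.

Yes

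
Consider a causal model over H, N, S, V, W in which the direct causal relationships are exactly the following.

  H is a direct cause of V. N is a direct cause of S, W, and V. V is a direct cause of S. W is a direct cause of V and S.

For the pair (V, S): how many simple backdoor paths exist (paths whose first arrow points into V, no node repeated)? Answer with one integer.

4

A backdoor path from V to S is any simple undirected path whose first edge points into V (i.e. leaves V via a parent).
Parents of V: {H, N, W}.
Enumerating:
  P1: V <- N -> W -> S
  P2: V <- N -> S
  P3: V <- W <- N -> S
  P4: V <- W -> S
That exhausts the simple backdoor paths. Count: 4.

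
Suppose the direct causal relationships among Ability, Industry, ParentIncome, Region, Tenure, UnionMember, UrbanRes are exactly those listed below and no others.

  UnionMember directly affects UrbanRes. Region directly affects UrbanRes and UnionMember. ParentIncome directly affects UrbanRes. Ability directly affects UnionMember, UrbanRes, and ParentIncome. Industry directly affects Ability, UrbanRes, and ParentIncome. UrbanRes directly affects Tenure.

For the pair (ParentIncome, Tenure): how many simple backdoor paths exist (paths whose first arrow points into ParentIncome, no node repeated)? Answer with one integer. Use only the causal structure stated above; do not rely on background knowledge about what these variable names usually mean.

8

A backdoor path from ParentIncome to Tenure is any simple undirected path whose first edge points into ParentIncome (i.e. leaves ParentIncome via a parent).
Parents of ParentIncome: {Ability, Industry}.
Enumerating:
  P1: ParentIncome <- Industry -> Ability -> UnionMember <- Region -> UrbanRes -> Tenure
  P2: ParentIncome <- Industry -> Ability -> UnionMember -> UrbanRes -> Tenure
  P3: ParentIncome <- Industry -> Ability -> UrbanRes -> Tenure
  P4: ParentIncome <- Industry -> UrbanRes -> Tenure
  P5: ParentIncome <- Ability <- Industry -> UrbanRes -> Tenure
  P6: ParentIncome <- Ability -> UnionMember <- Region -> UrbanRes -> Tenure
  P7: ParentIncome <- Ability -> UnionMember -> UrbanRes -> Tenure
  P8: ParentIncome <- Ability -> UrbanRes -> Tenure
That exhausts the simple backdoor paths. Count: 8.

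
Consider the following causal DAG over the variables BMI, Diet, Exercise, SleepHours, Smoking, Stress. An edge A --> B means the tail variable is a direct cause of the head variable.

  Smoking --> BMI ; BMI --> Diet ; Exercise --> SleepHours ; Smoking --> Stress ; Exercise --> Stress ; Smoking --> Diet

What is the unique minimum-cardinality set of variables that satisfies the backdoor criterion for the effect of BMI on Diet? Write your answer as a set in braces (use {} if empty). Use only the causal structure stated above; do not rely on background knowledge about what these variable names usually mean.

Variables eligible for adjustment (non-descendants of BMI, excluding BMI and Diet): {Exercise, SleepHours, Smoking, Stress}.
Backdoor paths from BMI to Diet:
  P1: BMI <- Smoking -> Diet
The empty set is not sufficient: P1 (BMI <- Smoking -> Diet) has no collider blocking it and no conditioned non-collider, so it is open.
Try {Smoking}:
  P1: blocked at fork node Smoking ∈ conditioning set.
{Smoking} contains no descendant of BMI and blocks every backdoor path.
No other singleton works — e.g. {Exercise} leaves P1 open — so {Smoking} is the unique smallest valid adjustment set.

{Smoking}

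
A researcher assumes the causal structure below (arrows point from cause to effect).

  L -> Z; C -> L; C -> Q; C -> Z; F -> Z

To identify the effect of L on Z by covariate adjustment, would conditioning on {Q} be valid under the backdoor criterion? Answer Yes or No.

Backdoor paths from L to Z (paths whose first edge points into L):
  P1: L <- C -> Z
Condition 1 (no descendant of L in the set): holds — descendants of L are {Z}; none are in {Q}.
Condition 2 (every backdoor path blocked by {Q}):
  P1: open — no interior node is in the conditioning set.
{Q} does not satisfy the backdoor criterion.

No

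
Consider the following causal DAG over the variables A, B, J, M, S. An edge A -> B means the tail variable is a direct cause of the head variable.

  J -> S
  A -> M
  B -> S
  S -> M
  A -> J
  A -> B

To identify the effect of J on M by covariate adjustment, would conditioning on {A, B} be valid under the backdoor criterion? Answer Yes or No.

Yes

Backdoor paths from J to M (paths whose first edge points into J):
  P1: J <- A -> B -> S -> M
  P2: J <- A -> M
Condition 1 (no descendant of J in the set): holds — descendants of J are {M, S}; none are in {A, B}.
Condition 2 (every backdoor path blocked by {A, B}):
  P1: blocked at fork node A ∈ conditioning set.
  P2: blocked at fork node A ∈ conditioning set.
{A, B} satisfies the backdoor criterion.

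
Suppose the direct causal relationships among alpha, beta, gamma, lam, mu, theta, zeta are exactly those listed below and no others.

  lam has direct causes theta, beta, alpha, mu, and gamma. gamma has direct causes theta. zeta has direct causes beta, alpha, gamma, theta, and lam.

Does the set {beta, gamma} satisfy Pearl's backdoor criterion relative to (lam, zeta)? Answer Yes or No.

Backdoor paths from lam to zeta (paths whose first edge points into lam):
  P1: lam <- beta -> zeta
  P2: lam <- theta -> gamma -> zeta
  P3: lam <- theta -> zeta
  P4: lam <- alpha -> zeta
  P5: lam <- gamma <- theta -> zeta
  P6: lam <- gamma -> zeta
Condition 1 (no descendant of lam in the set): holds — descendants of lam are {zeta}; none are in {beta, gamma}.
Condition 2 (every backdoor path blocked by {beta, gamma}):
  P1: blocked at fork node beta ∈ conditioning set.
  P2: blocked at chain node gamma ∈ conditioning set.
  P3: open — no interior node is in the conditioning set.
  P4: open — no interior node is in the conditioning set.
  P5: blocked at chain node gamma ∈ conditioning set.
  P6: blocked at fork node gamma ∈ conditioning set.
{beta, gamma} does not satisfy the backdoor criterion.

No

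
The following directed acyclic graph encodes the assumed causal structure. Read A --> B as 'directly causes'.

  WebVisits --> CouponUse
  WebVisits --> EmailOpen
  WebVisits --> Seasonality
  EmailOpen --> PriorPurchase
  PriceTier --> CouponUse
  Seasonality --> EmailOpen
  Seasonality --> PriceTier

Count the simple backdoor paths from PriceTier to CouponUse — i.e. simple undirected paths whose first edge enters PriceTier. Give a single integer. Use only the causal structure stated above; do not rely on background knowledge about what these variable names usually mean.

A backdoor path from PriceTier to CouponUse is any simple undirected path whose first edge points into PriceTier (i.e. leaves PriceTier via a parent).
Parents of PriceTier: {Seasonality}.
Enumerating:
  P1: PriceTier <- Seasonality <- WebVisits -> CouponUse
  P2: PriceTier <- Seasonality -> EmailOpen <- WebVisits -> CouponUse
That exhausts the simple backdoor paths. Count: 2.

2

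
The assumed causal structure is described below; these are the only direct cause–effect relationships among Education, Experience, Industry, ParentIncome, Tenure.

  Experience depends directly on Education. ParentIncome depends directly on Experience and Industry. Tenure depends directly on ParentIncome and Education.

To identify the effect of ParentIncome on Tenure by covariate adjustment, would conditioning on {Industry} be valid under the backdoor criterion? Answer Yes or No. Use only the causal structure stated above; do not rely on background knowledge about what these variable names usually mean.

Backdoor paths from ParentIncome to Tenure (paths whose first edge points into ParentIncome):
  P1: ParentIncome <- Experience <- Education -> Tenure
Condition 1 (no descendant of ParentIncome in the set): holds — descendants of ParentIncome are {Tenure}; none are in {Industry}.
Condition 2 (every backdoor path blocked by {Industry}):
  P1: open — no interior node is in the conditioning set.
{Industry} does not satisfy the backdoor criterion.

No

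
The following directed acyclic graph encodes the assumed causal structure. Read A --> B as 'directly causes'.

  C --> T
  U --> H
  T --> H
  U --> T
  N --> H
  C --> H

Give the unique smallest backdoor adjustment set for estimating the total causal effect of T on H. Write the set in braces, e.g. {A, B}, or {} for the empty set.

{C, U}

Variables eligible for adjustment (non-descendants of T, excluding T and H): {C, N, U}.
Backdoor paths from T to H:
  P1: T <- U -> H
  P2: T <- C -> H
The empty set is not sufficient: P1 (T <- U -> H) has no collider blocking it and no conditioned non-collider, so it is open.
Try {C, U}:
  P1: blocked at fork node U ∈ conditioning set.
  P2: blocked at fork node C ∈ conditioning set.
{C, U} contains no descendant of T and blocks every backdoor path.
Every element of {C, U} is needed (dropping C leaves P2 open; dropping U leaves P1 open), so no proper subset is valid.
Among all size-2 subsets of the eligible variables, only {C, U} blocks every backdoor path, so it is the unique smallest valid adjustment set.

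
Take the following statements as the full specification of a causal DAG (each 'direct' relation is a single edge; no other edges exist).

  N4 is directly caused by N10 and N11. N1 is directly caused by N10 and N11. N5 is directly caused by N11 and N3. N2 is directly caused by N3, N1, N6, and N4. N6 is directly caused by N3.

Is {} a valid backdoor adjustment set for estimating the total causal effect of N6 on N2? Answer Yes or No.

No

Backdoor paths from N6 to N2 (paths whose first edge points into N6):
  P1: N6 <- N3 -> N5 <- N11 -> N1 <- N10 -> N4 -> N2
  P2: N6 <- N3 -> N5 <- N11 -> N1 -> N2
  P3: N6 <- N3 -> N5 <- N11 -> N4 <- N10 -> N1 -> N2
  P4: N6 <- N3 -> N5 <- N11 -> N4 -> N2
  P5: N6 <- N3 -> N2
Condition 1 (no descendant of N6 in the set): holds — descendants of N6 are {N2}; none are in {}.
Condition 2 (every backdoor path blocked by {}):
  P1: blocked at collider N5 (neither it nor any descendant is in the conditioning set).
  P2: blocked at collider N5 (neither it nor any descendant is in the conditioning set).
  P3: blocked at collider N5 (neither it nor any descendant is in the conditioning set).
  P4: blocked at collider N5 (neither it nor any descendant is in the conditioning set).
  P5: open — no interior node is in the conditioning set.
{} does not satisfy the backdoor criterion.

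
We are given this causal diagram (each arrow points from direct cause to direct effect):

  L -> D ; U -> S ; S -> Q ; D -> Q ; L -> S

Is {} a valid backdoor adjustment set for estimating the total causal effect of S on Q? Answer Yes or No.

Backdoor paths from S to Q (paths whose first edge points into S):
  P1: S <- L -> D -> Q
Condition 1 (no descendant of S in the set): holds — descendants of S are {Q}; none are in {}.
Condition 2 (every backdoor path blocked by {}):
  P1: open — no interior node is in the conditioning set.
{} does not satisfy the backdoor criterion.

No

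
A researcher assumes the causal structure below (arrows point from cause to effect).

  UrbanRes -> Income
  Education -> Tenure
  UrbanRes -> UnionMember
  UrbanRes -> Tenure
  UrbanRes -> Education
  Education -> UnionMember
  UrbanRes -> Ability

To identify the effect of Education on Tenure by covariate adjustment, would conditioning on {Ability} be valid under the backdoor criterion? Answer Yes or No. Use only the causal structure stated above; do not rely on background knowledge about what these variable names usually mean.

Backdoor paths from Education to Tenure (paths whose first edge points into Education):
  P1: Education <- UrbanRes -> Tenure
Condition 1 (no descendant of Education in the set): holds — descendants of Education are {Tenure, UnionMember}; none are in {Ability}.
Condition 2 (every backdoor path blocked by {Ability}):
  P1: open — no interior node is in the conditioning set.
{Ability} does not satisfy the backdoor criterion.

No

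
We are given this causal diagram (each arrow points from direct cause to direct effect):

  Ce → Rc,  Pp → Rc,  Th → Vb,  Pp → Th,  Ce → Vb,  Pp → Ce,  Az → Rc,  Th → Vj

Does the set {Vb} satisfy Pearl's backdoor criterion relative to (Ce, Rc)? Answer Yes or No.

Backdoor paths from Ce to Rc (paths whose first edge points into Ce):
  P1: Ce <- Pp -> Rc
Condition 1 (no descendant of Ce in the set): FAILS — Vb is a descendant of Ce.
Condition 2 (every backdoor path blocked by {Vb}):
  P1: open — no interior node is in the conditioning set.
{Vb} does not satisfy the backdoor criterion.

No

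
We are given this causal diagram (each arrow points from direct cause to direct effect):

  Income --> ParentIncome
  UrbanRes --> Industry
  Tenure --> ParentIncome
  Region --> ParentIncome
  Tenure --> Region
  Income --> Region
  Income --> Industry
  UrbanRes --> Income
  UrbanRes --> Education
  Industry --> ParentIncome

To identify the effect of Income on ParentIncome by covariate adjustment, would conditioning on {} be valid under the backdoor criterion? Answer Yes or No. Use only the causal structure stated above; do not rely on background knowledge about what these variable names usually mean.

Backdoor paths from Income to ParentIncome (paths whose first edge points into Income):
  P1: Income <- UrbanRes -> Industry -> ParentIncome
Condition 1 (no descendant of Income in the set): holds — descendants of Income are {Industry, ParentIncome, Region}; none are in {}.
Condition 2 (every backdoor path blocked by {}):
  P1: open — no interior node is in the conditioning set.
{} does not satisfy the backdoor criterion.

No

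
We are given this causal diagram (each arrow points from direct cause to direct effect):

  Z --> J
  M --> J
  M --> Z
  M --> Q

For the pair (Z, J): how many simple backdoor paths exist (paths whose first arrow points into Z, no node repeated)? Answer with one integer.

A backdoor path from Z to J is any simple undirected path whose first edge points into Z (i.e. leaves Z via a parent).
Parents of Z: {M}.
Enumerating:
  P1: Z <- M -> J
That exhausts the simple backdoor paths. Count: 1.

1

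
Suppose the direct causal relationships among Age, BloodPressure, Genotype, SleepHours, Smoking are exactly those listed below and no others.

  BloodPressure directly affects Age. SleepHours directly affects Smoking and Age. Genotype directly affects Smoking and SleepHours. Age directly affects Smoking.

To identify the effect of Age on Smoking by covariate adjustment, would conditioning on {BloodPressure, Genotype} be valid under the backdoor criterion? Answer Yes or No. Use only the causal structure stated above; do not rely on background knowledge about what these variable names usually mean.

Backdoor paths from Age to Smoking (paths whose first edge points into Age):
  P1: Age <- SleepHours <- Genotype -> Smoking
  P2: Age <- SleepHours -> Smoking
Condition 1 (no descendant of Age in the set): holds — descendants of Age are {Smoking}; none are in {BloodPressure, Genotype}.
Condition 2 (every backdoor path blocked by {BloodPressure, Genotype}):
  P1: blocked at fork node Genotype ∈ conditioning set.
  P2: open — no interior node is in the conditioning set.
{BloodPressure, Genotype} does not satisfy the backdoor criterion.

No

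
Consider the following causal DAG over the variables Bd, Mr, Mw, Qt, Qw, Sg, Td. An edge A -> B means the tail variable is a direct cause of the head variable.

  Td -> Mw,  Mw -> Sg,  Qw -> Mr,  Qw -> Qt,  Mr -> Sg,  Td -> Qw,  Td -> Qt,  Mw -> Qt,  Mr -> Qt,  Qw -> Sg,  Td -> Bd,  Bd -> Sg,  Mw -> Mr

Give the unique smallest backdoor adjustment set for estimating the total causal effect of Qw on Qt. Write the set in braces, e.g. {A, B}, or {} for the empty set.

Variables eligible for adjustment (non-descendants of Qw, excluding Qw and Qt): {Bd, Mw, Td}.
Backdoor paths from Qw to Qt:
  P1: Qw <- Td -> Mw -> Mr -> Qt
  P2: Qw <- Td -> Mw -> Qt
  P3: Qw <- Td -> Mw -> Sg <- Mr -> Qt
  P4: Qw <- Td -> Bd -> Sg <- Mw -> Mr -> Qt
  P5: Qw <- Td -> Bd -> Sg <- Mw -> Qt
  P6: Qw <- Td -> Bd -> Sg <- Mr <- Mw -> Qt
  P7: Qw <- Td -> Bd -> Sg <- Mr -> Qt
  P8: Qw <- Td -> Qt
The empty set is not sufficient: P1 (Qw <- Td -> Mw -> Mr -> Qt) has no collider blocking it and no conditioned non-collider, so it is open.
Try {Td}:
  P1: blocked at fork node Td ∈ conditioning set.
  P2: blocked at fork node Td ∈ conditioning set.
  P3: blocked at fork node Td ∈ conditioning set.
  P4: blocked at fork node Td ∈ conditioning set.
  P5: blocked at fork node Td ∈ conditioning set.
  P6: blocked at fork node Td ∈ conditioning set.
  P7: blocked at fork node Td ∈ conditioning set.
  P8: blocked at fork node Td ∈ conditioning set.
{Td} contains no descendant of Qw and blocks every backdoor path.
No other singleton works — e.g. {Mw} leaves P8 open — so {Td} is the unique smallest valid adjustment set.

{Td}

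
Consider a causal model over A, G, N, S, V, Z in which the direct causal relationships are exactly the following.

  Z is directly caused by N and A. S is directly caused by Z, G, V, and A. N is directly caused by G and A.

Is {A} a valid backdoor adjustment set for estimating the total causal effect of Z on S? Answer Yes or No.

Backdoor paths from Z to S (paths whose first edge points into Z):
  P1: Z <- A -> N <- G -> S
  P2: Z <- A -> S
  P3: Z <- N <- G -> S
  P4: Z <- N <- A -> S
Condition 1 (no descendant of Z in the set): holds — descendants of Z are {S}; none are in {A}.
Condition 2 (every backdoor path blocked by {A}):
  P1: blocked at fork node A ∈ conditioning set.
  P2: blocked at fork node A ∈ conditioning set.
  P3: open — no interior node is in the conditioning set.
  P4: blocked at fork node A ∈ conditioning set.
{A} does not satisfy the backdoor criterion.

No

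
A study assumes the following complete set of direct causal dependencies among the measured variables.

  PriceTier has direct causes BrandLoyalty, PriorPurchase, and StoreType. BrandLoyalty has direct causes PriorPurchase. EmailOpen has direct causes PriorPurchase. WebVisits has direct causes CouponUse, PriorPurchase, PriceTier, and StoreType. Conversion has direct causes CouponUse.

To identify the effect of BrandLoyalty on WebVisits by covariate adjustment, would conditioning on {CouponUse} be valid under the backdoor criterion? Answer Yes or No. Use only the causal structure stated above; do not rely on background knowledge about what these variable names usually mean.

No

Backdoor paths from BrandLoyalty to WebVisits (paths whose first edge points into BrandLoyalty):
  P1: BrandLoyalty <- PriorPurchase -> PriceTier <- StoreType -> WebVisits
  P2: BrandLoyalty <- PriorPurchase -> PriceTier -> WebVisits
  P3: BrandLoyalty <- PriorPurchase -> WebVisits
Condition 1 (no descendant of BrandLoyalty in the set): holds — descendants of BrandLoyalty are {PriceTier, WebVisits}; none are in {CouponUse}.
Condition 2 (every backdoor path blocked by {CouponUse}):
  P1: blocked at collider PriceTier (neither it nor any descendant is in the conditioning set).
  P2: open — no interior node is in the conditioning set.
  P3: open — no interior node is in the conditioning set.
{CouponUse} does not satisfy the backdoor criterion.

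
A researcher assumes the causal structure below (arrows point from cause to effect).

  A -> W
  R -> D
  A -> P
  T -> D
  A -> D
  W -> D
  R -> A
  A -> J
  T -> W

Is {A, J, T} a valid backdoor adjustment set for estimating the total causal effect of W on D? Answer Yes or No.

Backdoor paths from W to D (paths whose first edge points into W):
  P1: W <- A <- R -> D
  P2: W <- A -> D
  P3: W <- T -> D
Condition 1 (no descendant of W in the set): holds — descendants of W are {D}; none are in {A, J, T}.
Condition 2 (every backdoor path blocked by {A, J, T}):
  P1: blocked at chain node A ∈ conditioning set.
  P2: blocked at fork node A ∈ conditioning set.
  P3: blocked at fork node T ∈ conditioning set.
{A, J, T} satisfies the backdoor criterion.

Yes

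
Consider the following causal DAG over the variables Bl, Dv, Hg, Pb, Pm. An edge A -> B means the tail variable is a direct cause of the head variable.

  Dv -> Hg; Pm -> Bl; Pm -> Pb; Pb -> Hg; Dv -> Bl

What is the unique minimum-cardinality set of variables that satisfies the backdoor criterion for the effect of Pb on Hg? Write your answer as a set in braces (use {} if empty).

{}

Variables eligible for adjustment (non-descendants of Pb, excluding Pb and Hg): {Bl, Dv, Pm}.
Backdoor paths from Pb to Hg:
  P1: Pb <- Pm -> Bl <- Dv -> Hg
Each backdoor path contains an unconditioned collider, so every path is already blocked with the empty conditioning set:
  P1: blocked at collider Bl (neither it nor any descendant is in the conditioning set).
The empty set is therefore the unique smallest valid set.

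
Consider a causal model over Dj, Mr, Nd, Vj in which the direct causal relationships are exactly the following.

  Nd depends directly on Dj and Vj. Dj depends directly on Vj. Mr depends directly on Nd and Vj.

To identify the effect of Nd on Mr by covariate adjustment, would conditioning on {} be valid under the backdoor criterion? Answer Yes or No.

No

Backdoor paths from Nd to Mr (paths whose first edge points into Nd):
  P1: Nd <- Vj -> Mr
  P2: Nd <- Dj <- Vj -> Mr
Condition 1 (no descendant of Nd in the set): holds — descendants of Nd are {Mr}; none are in {}.
Condition 2 (every backdoor path blocked by {}):
  P1: open — no interior node is in the conditioning set.
  P2: open — no interior node is in the conditioning set.
{} does not satisfy the backdoor criterion.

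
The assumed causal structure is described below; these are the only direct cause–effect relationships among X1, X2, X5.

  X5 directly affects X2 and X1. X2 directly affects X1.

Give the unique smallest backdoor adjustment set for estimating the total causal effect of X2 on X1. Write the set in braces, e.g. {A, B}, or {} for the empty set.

Variables eligible for adjustment (non-descendants of X2, excluding X2 and X1): {X5}.
Backdoor paths from X2 to X1:
  P1: X2 <- X5 -> X1
The empty set is not sufficient: P1 (X2 <- X5 -> X1) has no collider blocking it and no conditioned non-collider, so it is open.
Try {X5}:
  P1: blocked at fork node X5 ∈ conditioning set.
{X5} contains no descendant of X2 and blocks every backdoor path.
{X5} is the unique smallest valid adjustment set.

{X5}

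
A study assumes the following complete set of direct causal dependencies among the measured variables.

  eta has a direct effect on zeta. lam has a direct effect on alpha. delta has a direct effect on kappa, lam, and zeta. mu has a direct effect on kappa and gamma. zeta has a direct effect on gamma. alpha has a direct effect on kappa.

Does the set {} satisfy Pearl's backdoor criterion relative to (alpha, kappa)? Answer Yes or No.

Backdoor paths from alpha to kappa (paths whose first edge points into alpha):
  P1: alpha <- lam <- delta -> zeta -> gamma <- mu -> kappa
  P2: alpha <- lam <- delta -> kappa
Condition 1 (no descendant of alpha in the set): holds — descendants of alpha are {kappa}; none are in {}.
Condition 2 (every backdoor path blocked by {}):
  P1: blocked at collider gamma (neither it nor any descendant is in the conditioning set).
  P2: open — no interior node is in the conditioning set.
{} does not satisfy the backdoor criterion.

No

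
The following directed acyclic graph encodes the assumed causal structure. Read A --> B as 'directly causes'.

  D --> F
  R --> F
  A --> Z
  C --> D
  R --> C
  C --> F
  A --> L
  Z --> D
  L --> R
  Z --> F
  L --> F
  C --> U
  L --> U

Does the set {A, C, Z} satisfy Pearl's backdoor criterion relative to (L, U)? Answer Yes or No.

Backdoor paths from L to U (paths whose first edge points into L):
  P1: L <- A -> Z -> D <- C -> U
  P2: L <- A -> Z -> D -> F <- R -> C -> U
  P3: L <- A -> Z -> D -> F <- C -> U
  P4: L <- A -> Z -> F <- R -> C -> U
  P5: L <- A -> Z -> F <- C -> U
  P6: L <- A -> Z -> F <- D <- C -> U
Condition 1 (no descendant of L in the set): FAILS — C is a descendant of L.
Condition 2 (every backdoor path blocked by {A, C, Z}):
  P1: blocked at fork node A ∈ conditioning set.
  P2: blocked at fork node A ∈ conditioning set.
  P3: blocked at fork node A ∈ conditioning set.
  P4: blocked at fork node A ∈ conditioning set.
  P5: blocked at fork node A ∈ conditioning set.
  P6: blocked at fork node A ∈ conditioning set.
{A, C, Z} does not satisfy the backdoor criterion.

No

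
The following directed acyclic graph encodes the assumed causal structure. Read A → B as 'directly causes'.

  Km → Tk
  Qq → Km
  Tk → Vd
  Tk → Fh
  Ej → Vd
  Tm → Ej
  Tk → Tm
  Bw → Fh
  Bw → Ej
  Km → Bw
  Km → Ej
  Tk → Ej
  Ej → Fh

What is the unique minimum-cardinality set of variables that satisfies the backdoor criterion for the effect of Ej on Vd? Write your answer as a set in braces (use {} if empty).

Variables eligible for adjustment (non-descendants of Ej, excluding Ej and Vd): {Bw, Km, Qq, Tk, Tm}.
Backdoor paths from Ej to Vd:
  P1: Ej <- Km -> Bw -> Fh <- Tk -> Vd
  P2: Ej <- Km -> Tk -> Vd
  P3: Ej <- Bw <- Km -> Tk -> Vd
  P4: Ej <- Bw -> Fh <- Tk -> Vd
  P5: Ej <- Tk -> Vd
  P6: Ej <- Tm <- Tk -> Vd
The empty set is not sufficient: P2 (Ej <- Km -> Tk -> Vd) has no collider blocking it and no conditioned non-collider, so it is open.
Try {Tk}:
  P1: blocked at collider Fh (neither it nor any descendant is in the conditioning set).
  P2: blocked at chain node Tk ∈ conditioning set.
  P3: blocked at chain node Tk ∈ conditioning set.
  P4: blocked at collider Fh (neither it nor any descendant is in the conditioning set).
  P5: blocked at fork node Tk ∈ conditioning set.
  P6: blocked at fork node Tk ∈ conditioning set.
{Tk} contains no descendant of Ej and blocks every backdoor path.
No other singleton works — e.g. {Qq} leaves P2 open — so {Tk} is the unique smallest valid adjustment set.

{Tk}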